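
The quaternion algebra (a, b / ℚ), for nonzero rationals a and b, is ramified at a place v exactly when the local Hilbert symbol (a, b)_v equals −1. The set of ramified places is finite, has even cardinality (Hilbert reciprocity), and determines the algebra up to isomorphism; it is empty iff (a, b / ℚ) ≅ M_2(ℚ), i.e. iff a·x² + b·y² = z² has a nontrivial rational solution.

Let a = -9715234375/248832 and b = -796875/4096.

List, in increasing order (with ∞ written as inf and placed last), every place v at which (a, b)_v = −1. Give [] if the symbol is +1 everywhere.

(a, b) ≡ (-74613, -51) mod (ℚ^×)²; places V = {2, 3, 5, 7, 11, 17, 19, ∞}.
(a,b)_5: α=8, u≡2; β=6, v≡4 (mod 5); (2|5)=-1, (4|5)=+1; sign (−1)^0·-1^6·+1^8 = +1.
(a,b)_19: α=1, u≡1; β=0, v≡9 (mod 19); (1|19)=+1, (9|19)=+1; sign (−1)^0·+1^0·+1^1 = +1.
(a,b)_7: α=1, u≡4; β=0, v≡5 (mod 7); (4|7)=+1, (5|7)=-1; sign (−1)^0·+1^0·-1^1 = -1.
(a,b)_2: α=-10, β=-12; u≡3, v≡5 (mod 8); ε(u)ε(v)=1·0, αω(v)=-10·1, βω(u)=-12·1; sum ≡ 0  ⇒  +1.
(a,b)_∞: sgn(-74613)=−, sgn(-51)=−, so -1.
(a,b)_17: α=1, u≡6; β=1, v≡6 (mod 17); (6|17)=-1, (6|17)=-1; sign (−1)^0·-1^1·-1^1 = +1.
(a,b)_3: α=-5, u≡2; β=1, v≡1 (mod 3); (2|3)=-1, (1|3)=+1; sign (−1)^1·-1^1·+1^-5 = +1.
(a,b)_11: α=1, u≡9; β=0, v≡5 (mod 11); (9|11)=+1, (5|11)=+1; sign (−1)^0·+1^0·+1^1 = +1.
|Ram(-74613, -51)| = 2, even; anisotropic at {7, ∞}.

[7, inf]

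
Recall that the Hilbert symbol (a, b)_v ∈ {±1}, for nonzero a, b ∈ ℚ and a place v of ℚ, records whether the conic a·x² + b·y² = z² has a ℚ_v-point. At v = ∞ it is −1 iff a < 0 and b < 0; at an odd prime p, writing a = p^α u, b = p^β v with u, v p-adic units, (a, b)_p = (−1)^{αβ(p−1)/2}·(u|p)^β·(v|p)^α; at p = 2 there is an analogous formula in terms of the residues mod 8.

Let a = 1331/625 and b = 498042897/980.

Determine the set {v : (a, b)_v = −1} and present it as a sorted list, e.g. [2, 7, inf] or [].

[3, 17, 23, 29]

(a, b) ≡ (11, 170085) mod (ℚ^×)²; places V = {2, 3, 5, 7, 11, 17, 23, 29, ∞}.
(a,b)_11: α=3, u≡5; β=4, v≡5 (mod 11); (5|11)=+1, (5|11)=+1; sign (−1)^0·+1^4·+1^3 = +1.
(a,b)_23: α=0, u≡5; β=1, v≡18 (mod 23); (5|23)=-1, (18|23)=+1; sign (−1)^0·-1^1·+1^0 = -1.
(a,b)_3: α=0, u≡2; β=1, v≡1 (mod 3); (2|3)=-1, (1|3)=+1; sign (−1)^0·-1^1·+1^0 = -1.
(a,b)_5: α=-4, u≡1; β=-1, v≡2 (mod 5); (1|5)=+1, (2|5)=-1; sign (−1)^0·+1^-1·-1^-4 = +1.
(a,b)_29: α=0, u≡27; β=1, v≡28 (mod 29); (27|29)=-1, (28|29)=+1; sign (−1)^0·-1^1·+1^0 = -1.
(a,b)_17: α=0, u≡3; β=1, v≡9 (mod 17); (3|17)=-1, (9|17)=+1; sign (−1)^0·-1^1·+1^0 = -1.
(a,b)_∞: sgn(11)=+, sgn(170085)=+, so +1.
(a,b)_2: α=0, β=-2; u≡3, v≡5 (mod 8); ε(u)ε(v)=1·0, αω(v)=0·1, βω(u)=-2·1; sum ≡ 0  ⇒  +1.
(a,b)_7: α=0, u≡4; β=-2, v≡5 (mod 7); (4|7)=+1, (5|7)=-1; sign (−1)^0·+1^-2·-1^0 = +1.
Ram(11, 170085) = {3, 17, 23, 29}; no ℚ_3-point on the conic.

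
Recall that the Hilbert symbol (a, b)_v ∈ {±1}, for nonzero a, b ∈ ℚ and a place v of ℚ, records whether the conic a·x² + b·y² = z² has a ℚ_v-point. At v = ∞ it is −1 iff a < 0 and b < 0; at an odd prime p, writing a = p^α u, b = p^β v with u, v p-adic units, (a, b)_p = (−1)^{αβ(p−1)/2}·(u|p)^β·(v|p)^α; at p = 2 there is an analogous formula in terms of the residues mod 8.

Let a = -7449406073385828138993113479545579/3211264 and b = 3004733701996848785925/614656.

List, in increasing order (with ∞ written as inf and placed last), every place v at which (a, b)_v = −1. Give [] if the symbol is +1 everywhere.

Mod squares: a ≡ -14535931, b ≡ 493. Check v ∈ {∞, 2, 3, 5, 7, 13, 17, 19, 23, 29, 31, 37}.
v=7: a=7^-2·(≡3), b=7^-4·(≡6) mod 7; (3|7)=-1, (6|7)=-1; (−1)^{-2·-4·3}·(-1)^-4·(-1)^-2 = +1.
v=31: a=31^3·(≡10), b=31^0·(≡9) mod 31; (10|31)=+1, (9|31)=+1; (−1)^{3·0·15}·(+1)^0·(+1)^3 = +1.
v=17: a=17^2·(≡8), b=17^1·(≡3) mod 17; (8|17)=+1, (3|17)=-1; (−1)^{2·1·8}·(+1)^1·(-1)^2 = +1.
v=19: a=19^3·(≡5), b=19^2·(≡10) mod 19; (5|19)=+1, (10|19)=-1; (−1)^{3·2·9}·(+1)^2·(-1)^3 = -1.
v=3: a=3^10·(≡2), b=3^8·(≡1) mod 3; (2|3)=-1, (1|3)=+1; (−1)^{10·8·1}·(-1)^8·(+1)^10 = +1.
v=2: v_2(a)=-16, v_2(b)=-8; units ≡ 5, 5 (mod 8); ε·ε+αω+βω = 0·0+-16·1+-8·1 ≡ 0  ⇒  (a,b)_2 = +1.
v=5: a=5^0·(≡4), b=5^2·(≡2) mod 5; (4|5)=+1, (2|5)=-1; (−1)^{0·2·2}·(+1)^2·(-1)^0 = +1.
v=29: a=29^5·(≡3), b=29^3·(≡19) mod 29; (3|29)=-1, (19|29)=-1; (−1)^{5·3·14}·(-1)^3·(-1)^5 = +1.
v=∞: -14535931 < 0 and 493 > 0  ⇒  (a,b)_∞ = +1.
v=13: a=13^2·(≡6), b=13^2·(≡9) mod 13; (6|13)=-1, (9|13)=+1; (−1)^{2·2·6}·(-1)^2·(+1)^2 = +1.
v=37: a=37^3·(≡26), b=37^2·(≡21) mod 37; (26|37)=+1, (21|37)=+1; (−1)^{3·2·18}·(+1)^2·(+1)^3 = +1.
v=23: a=23^3·(≡17), b=23^2·(≡5) mod 23; (17|23)=-1, (5|23)=-1; (−1)^{3·2·11}·(-1)^2·(-1)^3 = -1.
(-14535931, 493 / ℚ) ramifies at {19, 23}: a division algebra.

[19, 23]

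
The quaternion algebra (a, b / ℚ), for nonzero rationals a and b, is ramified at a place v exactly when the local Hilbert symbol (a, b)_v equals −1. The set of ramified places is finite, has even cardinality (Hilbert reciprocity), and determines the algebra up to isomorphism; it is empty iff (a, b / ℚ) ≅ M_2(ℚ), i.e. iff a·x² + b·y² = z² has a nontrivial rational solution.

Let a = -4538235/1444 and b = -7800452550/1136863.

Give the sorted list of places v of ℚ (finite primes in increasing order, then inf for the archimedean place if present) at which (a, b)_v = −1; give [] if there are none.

[2, 3, 7, inf]

Mod squares: a ≡ -3315, b ≡ -714. Check v ∈ {∞, 2, 3, 5, 7, 11, 13, 17, 19, 31, 37, 53}.
v=11: a=11^0·(≡8), b=11^2·(≡3) mod 11; (8|11)=-1, (3|11)=+1; (−1)^{0·2·5}·(-1)^2·(+1)^0 = +1.
v=2: v_2(a)=-2, v_2(b)=1; units ≡ 5, 3 (mod 8); ε·ε+αω+βω = 0·1+-2·1+1·1 ≡ 1  ⇒  (a,b)_2 = -1.
v=17: a=17^1·(≡4), b=17^1·(≡16) mod 17; (4|17)=+1, (16|17)=+1; (−1)^{1·1·8}·(+1)^1·(+1)^1 = +1.
v=37: a=37^2·(≡15), b=37^0·(≡4) mod 37; (15|37)=-1, (4|37)=+1; (−1)^{2·0·18}·(-1)^0·(+1)^2 = +1.
v=31: a=31^0·(≡4), b=31^-2·(≡21) mod 31; (4|31)=+1, (21|31)=-1; (−1)^{0·-2·15}·(+1)^-2·(-1)^0 = +1.
v=13: a=13^1·(≡7), b=13^-2·(≡1) mod 13; (7|13)=-1, (1|13)=+1; (−1)^{1·-2·6}·(-1)^-2·(+1)^1 = +1.
v=3: a=3^1·(≡2), b=3^3·(≡2) mod 3; (2|3)=-1, (2|3)=-1; (−1)^{1·3·1}·(-1)^3·(-1)^1 = -1.
v=5: a=5^1·(≡2), b=5^2·(≡1) mod 5; (2|5)=-1, (1|5)=+1; (−1)^{1·2·2}·(-1)^2·(+1)^1 = +1.
v=∞: -3315 < 0 and -714 < 0  ⇒  (a,b)_∞ = -1.
v=7: a=7^0·(≡6), b=7^-1·(≡6) mod 7; (6|7)=-1, (6|7)=-1; (−1)^{0·-1·3}·(-1)^-1·(-1)^0 = -1.
v=53: a=53^0·(≡16), b=53^2·(≡7) mod 53; (16|53)=+1, (7|53)=+1; (−1)^{0·2·26}·(+1)^2·(+1)^0 = +1.
v=19: a=19^-2·(≡12), b=19^0·(≡2) mod 19; (12|19)=-1, (2|19)=-1; (−1)^{-2·0·9}·(-1)^0·(-1)^-2 = +1.
Ram(-3315, -714) = {2, 3, 7, ∞}; no ℚ_2-point on the conic.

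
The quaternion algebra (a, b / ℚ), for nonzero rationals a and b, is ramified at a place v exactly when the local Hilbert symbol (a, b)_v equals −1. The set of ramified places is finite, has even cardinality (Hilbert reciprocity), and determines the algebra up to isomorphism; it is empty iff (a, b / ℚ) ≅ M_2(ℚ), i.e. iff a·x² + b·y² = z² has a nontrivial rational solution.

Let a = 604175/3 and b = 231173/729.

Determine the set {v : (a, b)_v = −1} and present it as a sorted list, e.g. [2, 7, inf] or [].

(a, b) ≡ (429, 437) mod (ℚ^×)²; places V = {2, 3, 5, 11, 13, 19, 23, ∞}.
(a,b)_3: α=-1, u≡2; β=-6, v≡2 (mod 3); (2|3)=-1, (2|3)=-1; sign (−1)^0·-1^-6·-1^-1 = -1.
(a,b)_2: α=0, β=0; u≡5, v≡5 (mod 8); ε(u)ε(v)=0·0, αω(v)=0·1, βω(u)=0·1; sum ≡ 0  ⇒  +1.
(a,b)_∞: sgn(429)=+, sgn(437)=+, so +1.
(a,b)_19: α=0, u≡17; β=1, v≡1 (mod 19); (17|19)=+1, (1|19)=+1; sign (−1)^0·+1^1·+1^0 = +1.
(a,b)_23: α=0, u≡19; β=3, v≡17 (mod 23); (19|23)=-1, (17|23)=-1; sign (−1)^0·-1^3·-1^0 = -1.
(a,b)_11: α=1, u≡8; β=0, v≡10 (mod 11); (8|11)=-1, (10|11)=-1; sign (−1)^0·-1^0·-1^1 = -1.
(a,b)_5: α=2, u≡4; β=0, v≡2 (mod 5); (4|5)=+1, (2|5)=-1; sign (−1)^0·+1^0·-1^2 = +1.
(a,b)_13: α=3, u≡5; β=0, v≡7 (mod 13); (5|13)=-1, (7|13)=-1; sign (−1)^0·-1^0·-1^3 = -1.
Ram(429, 437) = {3, 11, 13, 23}; no ℚ_3-point on the conic.

[3, 11, 13, 23]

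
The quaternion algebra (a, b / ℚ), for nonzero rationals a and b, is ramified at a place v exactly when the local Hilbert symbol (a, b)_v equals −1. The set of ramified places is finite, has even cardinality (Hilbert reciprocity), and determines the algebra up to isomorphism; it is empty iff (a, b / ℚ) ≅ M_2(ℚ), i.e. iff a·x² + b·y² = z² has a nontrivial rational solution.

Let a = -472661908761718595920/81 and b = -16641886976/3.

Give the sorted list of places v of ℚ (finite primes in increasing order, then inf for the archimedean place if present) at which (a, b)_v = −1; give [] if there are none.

(a, b) ≡ (-5005, -33) mod (ℚ^×)²; places V = {2, 3, 5, 7, 11, 13, 17, ∞}.
(a,b)_13: α=7, u≡5; β=2, v≡7 (mod 13); (5|13)=-1, (7|13)=-1; sign (−1)^0·-1^2·-1^7 = -1.
(a,b)_3: α=-4, u≡2; β=-1, v≡1 (mod 3); (2|3)=-1, (1|3)=+1; sign (−1)^0·-1^-1·+1^-4 = -1.
(a,b)_5: α=1, u≡1; β=0, v≡3 (mod 5); (1|5)=+1, (3|5)=-1; sign (−1)^0·+1^0·-1^1 = -1.
(a,b)_17: α=4, u≡7; β=2, v≡13 (mod 17); (7|17)=-1, (13|17)=+1; sign (−1)^0·-1^2·+1^4 = +1.
(a,b)_7: α=1, u≡6; β=0, v≡2 (mod 7); (6|7)=-1, (2|7)=+1; sign (−1)^0·-1^0·+1^1 = +1.
(a,b)_∞: sgn(-5005)=−, sgn(-33)=−, so -1.
(a,b)_11: α=5, u≡2; β=3, v≡10 (mod 11); (2|11)=-1, (10|11)=-1; sign (−1)^1·-1^3·-1^5 = -1.
(a,b)_2: α=4, β=8; u≡3, v≡7 (mod 8); ε(u)ε(v)=1·1, αω(v)=4·0, βω(u)=8·1; sum ≡ 1  ⇒  -1.
Ram(-5005, -33) = {2, 3, 5, 11, 13, ∞}; no ℚ_2-point on the conic.

[2, 3, 5, 11, 13, inf]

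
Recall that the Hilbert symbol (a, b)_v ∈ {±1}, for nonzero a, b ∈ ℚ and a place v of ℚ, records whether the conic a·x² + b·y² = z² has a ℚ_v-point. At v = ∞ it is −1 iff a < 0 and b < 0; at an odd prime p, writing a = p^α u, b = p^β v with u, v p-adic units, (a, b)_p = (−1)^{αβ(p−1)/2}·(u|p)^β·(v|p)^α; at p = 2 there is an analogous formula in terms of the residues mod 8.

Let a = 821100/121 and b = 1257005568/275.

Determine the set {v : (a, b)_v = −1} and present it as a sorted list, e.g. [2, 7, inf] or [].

[13, 23]

(a, b) ≡ (8211, 102102) mod (ℚ^×)²; places V = {2, 3, 5, 7, 11, 13, 17, 23, ∞}.
(a,b)_3: α=1, u≡1; β=1, v≡2 (mod 3); (1|3)=+1, (2|3)=-1; sign (−1)^1·+1^1·-1^1 = +1.
(a,b)_7: α=1, u≡4; β=1, v≡3 (mod 7); (4|7)=+1, (3|7)=-1; sign (−1)^1·+1^1·-1^1 = +1.
(a,b)_∞: sgn(8211)=+, sgn(102102)=+, so +1.
(a,b)_23: α=1, u≡16; β=2, v≡7 (mod 23); (16|23)=+1, (7|23)=-1; sign (−1)^0·+1^2·-1^1 = -1.
(a,b)_2: α=2, β=9; u≡3, v≡3 (mod 8); ε(u)ε(v)=1·1, αω(v)=2·1, βω(u)=9·1; sum ≡ 0  ⇒  +1.
(a,b)_17: α=1, u≡10; β=1, v≡7 (mod 17); (10|17)=-1, (7|17)=-1; sign (−1)^0·-1^1·-1^1 = +1.
(a,b)_13: α=0, u≡5; β=1, v≡5 (mod 13); (5|13)=-1, (5|13)=-1; sign (−1)^0·-1^1·-1^0 = -1.
(a,b)_11: α=-2, u≡5; β=-1, v≡9 (mod 11); (5|11)=+1, (9|11)=+1; sign (−1)^0·+1^-1·+1^-2 = +1.
(a,b)_5: α=2, u≡4; β=-2, v≡3 (mod 5); (4|5)=+1, (3|5)=-1; sign (−1)^0·+1^-2·-1^2 = +1.
Ram(8211, 102102) = {13, 23}; no ℚ_13-point on the conic.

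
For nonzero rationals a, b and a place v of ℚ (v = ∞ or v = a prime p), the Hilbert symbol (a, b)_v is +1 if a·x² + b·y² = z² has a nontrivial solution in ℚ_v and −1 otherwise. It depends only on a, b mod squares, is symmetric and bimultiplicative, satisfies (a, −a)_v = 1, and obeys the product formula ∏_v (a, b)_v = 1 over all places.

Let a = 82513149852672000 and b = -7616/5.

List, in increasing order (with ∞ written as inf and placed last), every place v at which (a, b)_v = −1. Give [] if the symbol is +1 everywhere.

[2, 3, 7, 11]

(a, b) ≡ (129030, -595) mod (ℚ^×)²; places V = {2, 3, 5, 7, 11, 17, 23, ∞}.
(a,b)_∞: sgn(129030)=+, sgn(-595)=−, so +1.
(a,b)_17: α=3, u≡8; β=1, v≡9 (mod 17); (8|17)=+1, (9|17)=+1; sign (−1)^0·+1^1·+1^3 = +1.
(a,b)_5: α=3, u≡1; β=-1, v≡4 (mod 5); (1|5)=+1, (4|5)=+1; sign (−1)^0·+1^-1·+1^3 = +1.
(a,b)_2: α=13, β=6; u≡3, v≡5 (mod 8); ε(u)ε(v)=1·0, αω(v)=13·1, βω(u)=6·1; sum ≡ 1  ⇒  -1.
(a,b)_23: α=1, u≡17; β=0, v≡4 (mod 23); (17|23)=-1, (4|23)=+1; sign (−1)^0·-1^0·+1^1 = +1.
(a,b)_11: α=1, u≡5; β=0, v≡8 (mod 11); (5|11)=+1, (8|11)=-1; sign (−1)^0·+1^0·-1^1 = -1.
(a,b)_3: α=3, u≡2; β=0, v≡2 (mod 3); (2|3)=-1, (2|3)=-1; sign (−1)^0·-1^0·-1^3 = -1.
(a,b)_7: α=4, u≡5; β=1, v≡5 (mod 7); (5|7)=-1, (5|7)=-1; sign (−1)^0·-1^1·-1^4 = -1.
(129030, -595 / ℚ) ramifies at {2, 3, 7, 11}: a division algebra.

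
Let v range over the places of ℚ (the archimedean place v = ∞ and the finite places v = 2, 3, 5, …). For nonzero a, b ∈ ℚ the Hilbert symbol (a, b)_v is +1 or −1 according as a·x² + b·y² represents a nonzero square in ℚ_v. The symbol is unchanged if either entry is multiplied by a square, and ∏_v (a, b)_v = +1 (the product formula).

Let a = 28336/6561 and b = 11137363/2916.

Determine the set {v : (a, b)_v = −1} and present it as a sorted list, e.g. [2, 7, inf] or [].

(a, b) ≡ (1771, 13243) mod (ℚ^×)²; places V = {2, 3, 7, 11, 17, 19, 23, 29, 41, ∞}.
(a,b)_∞: sgn(1771)=+, sgn(13243)=+, so +1.
(a,b)_3: α=-8, u≡1; β=-6, v≡1 (mod 3); (1|3)=+1, (1|3)=+1; sign (−1)^0·+1^-6·+1^-8 = +1.
(a,b)_17: α=0, u≡3; β=1, v≡3 (mod 17); (3|17)=-1, (3|17)=-1; sign (−1)^0·-1^1·-1^0 = -1.
(a,b)_41: α=0, u≡5; β=1, v≡20 (mod 41); (5|41)=+1, (20|41)=+1; sign (−1)^0·+1^1·+1^0 = +1.
(a,b)_19: α=0, u≡17; β=1, v≡3 (mod 19); (17|19)=+1, (3|19)=-1; sign (−1)^0·+1^1·-1^0 = +1.
(a,b)_7: α=1, u≡1; β=0, v≡5 (mod 7); (1|7)=+1, (5|7)=-1; sign (−1)^0·+1^0·-1^1 = -1.
(a,b)_29: α=0, u≡17; β=2, v≡3 (mod 29); (17|29)=-1, (3|29)=-1; sign (−1)^0·-1^2·-1^0 = +1.
(a,b)_23: α=1, u≡6; β=0, v≡13 (mod 23); (6|23)=+1, (13|23)=+1; sign (−1)^0·+1^0·+1^1 = +1.
(a,b)_2: α=4, β=-2; u≡3, v≡3 (mod 8); ε(u)ε(v)=1·1, αω(v)=4·1, βω(u)=-2·1; sum ≡ 1  ⇒  -1.
(a,b)_11: α=1, u≡7; β=0, v≡6 (mod 11); (7|11)=-1, (6|11)=-1; sign (−1)^0·-1^0·-1^1 = -1.
Ram(1771, 13243) = {2, 7, 11, 17}; no ℚ_2-point on the conic.

[2, 7, 11, 17]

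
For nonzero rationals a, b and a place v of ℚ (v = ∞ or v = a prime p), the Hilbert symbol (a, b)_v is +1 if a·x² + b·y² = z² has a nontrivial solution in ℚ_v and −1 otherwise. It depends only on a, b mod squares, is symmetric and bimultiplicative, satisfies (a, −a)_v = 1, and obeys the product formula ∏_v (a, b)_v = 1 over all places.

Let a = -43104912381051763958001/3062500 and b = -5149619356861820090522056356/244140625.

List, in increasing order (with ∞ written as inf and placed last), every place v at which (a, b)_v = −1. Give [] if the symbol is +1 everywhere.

(a, b) ≡ (-124729, -75361) mod (ℚ^×)²; places V = {2, 3, 5, 7, 11, 13, 17, 23, 29, 31, ∞}.
(a,b)_3: α=14, u≡2; β=12, v≡2 (mod 3); (2|3)=-1, (2|3)=-1; sign (−1)^0·-1^12·-1^14 = +1.
(a,b)_29: α=3, u≡28; β=4, v≡10 (mod 29); (28|29)=+1, (10|29)=-1; sign (−1)^0·+1^4·-1^3 = -1.
(a,b)_7: α=-2, u≡2; β=0, v≡2 (mod 7); (2|7)=+1, (2|7)=+1; sign (−1)^0·+1^0·+1^-2 = +1.
(a,b)_31: α=2, u≡6; β=3, v≡8 (mod 31); (6|31)=-1, (8|31)=+1; sign (−1)^0·-1^3·+1^2 = -1.
(a,b)_2: α=-2, β=2; u≡7, v≡7 (mod 8); ε(u)ε(v)=1·1, αω(v)=-2·0, βω(u)=2·0; sum ≡ 1  ⇒  -1.
(a,b)_5: α=-6, u≡4; β=-12, v≡4 (mod 5); (4|5)=+1, (4|5)=+1; sign (−1)^0·+1^-12·+1^-6 = +1.
(a,b)_23: α=3, u≡22; β=4, v≡21 (mod 23); (22|23)=-1, (21|23)=-1; sign (−1)^0·-1^4·-1^3 = -1.
(a,b)_17: α=1, u≡7; β=1, v≡9 (mod 17); (7|17)=-1, (9|17)=+1; sign (−1)^0·-1^1·+1^1 = -1.
(a,b)_11: α=1, u≡2; β=1, v≡8 (mod 11); (2|11)=-1, (8|11)=-1; sign (−1)^1·-1^1·-1^1 = -1.
(a,b)_∞: sgn(-124729)=−, sgn(-75361)=−, so -1.
(a,b)_13: α=2, u≡6; β=3, v≡3 (mod 13); (6|13)=-1, (3|13)=+1; sign (−1)^0·-1^3·+1^2 = -1.
(-124729, -75361 / ℚ) ramifies at {2, 11, 13, 17, 23, 29, 31, ∞}: a division algebra.

[2, 11, 13, 17, 23, 29, 31, inf]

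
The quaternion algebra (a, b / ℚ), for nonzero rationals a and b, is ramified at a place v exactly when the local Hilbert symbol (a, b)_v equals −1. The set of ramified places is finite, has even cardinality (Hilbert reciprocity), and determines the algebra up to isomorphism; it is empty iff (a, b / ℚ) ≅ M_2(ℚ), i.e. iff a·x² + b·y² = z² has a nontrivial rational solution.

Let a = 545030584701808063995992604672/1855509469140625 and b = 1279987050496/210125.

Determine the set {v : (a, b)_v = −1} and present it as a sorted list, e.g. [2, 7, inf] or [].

[2, 3, 5, 7]

(a, b) ≡ (3, 770) mod (ℚ^×)²; places V = {2, 3, 5, 7, 11, 37, 41, ∞}.
(a,b)_37: α=6, u≡16; β=2, v≡9 (mod 37); (16|37)=+1, (9|37)=+1; sign (−1)^0·+1^2·+1^6 = +1.
(a,b)_7: α=6, u≡6; β=3, v≡5 (mod 7); (6|7)=-1, (5|7)=-1; sign (−1)^0·-1^3·-1^6 = -1.
(a,b)_2: α=22, β=11; u≡3, v≡1 (mod 8); ε(u)ε(v)=1·0, αω(v)=22·0, βω(u)=11·1; sum ≡ 1  ⇒  -1.
(a,b)_41: α=-6, u≡38; β=-2, v≡32 (mod 41); (38|41)=-1, (32|41)=+1; sign (−1)^0·-1^-2·+1^-6 = +1.
(a,b)_5: α=-8, u≡2; β=-3, v≡1 (mod 5); (2|5)=-1, (1|5)=+1; sign (−1)^0·-1^-3·+1^-8 = -1.
(a,b)_∞: sgn(3)=+, sgn(770)=+, so +1.
(a,b)_11: α=6, u≡9; β=3, v≡3 (mod 11); (9|11)=+1, (3|11)=+1; sign (−1)^0·+1^3·+1^6 = +1.
(a,b)_3: α=5, u≡1; β=0, v≡2 (mod 3); (1|3)=+1, (2|3)=-1; sign (−1)^0·+1^0·-1^5 = -1.
|Ram(3, 770)| = 4, even; anisotropic at {2, 3, 5, 7}.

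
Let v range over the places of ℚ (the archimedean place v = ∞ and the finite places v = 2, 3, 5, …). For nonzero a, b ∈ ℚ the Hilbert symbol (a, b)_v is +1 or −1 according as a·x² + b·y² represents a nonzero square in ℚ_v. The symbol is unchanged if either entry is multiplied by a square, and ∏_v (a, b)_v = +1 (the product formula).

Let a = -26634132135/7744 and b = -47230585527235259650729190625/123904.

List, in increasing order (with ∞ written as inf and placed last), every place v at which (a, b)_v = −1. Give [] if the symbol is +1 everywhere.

[5, 23, 53, inf]

Mod squares: a ≡ -103615, b ≡ -37145. Check v ∈ {∞, 2, 3, 5, 11, 13, 17, 19, 23, 53}.
v=3: a=3^2·(≡2), b=3^10·(≡1) mod 3; (2|3)=-1, (1|3)=+1; (−1)^{2·10·1}·(-1)^10·(+1)^2 = +1.
v=5: a=5^1·(≡2), b=5^5·(≡1) mod 5; (2|5)=-1, (1|5)=+1; (−1)^{1·5·2}·(-1)^5·(+1)^1 = -1.
v=23: a=23^1·(≡16), b=23^3·(≡12) mod 23; (16|23)=+1, (12|23)=+1; (−1)^{1·3·11}·(+1)^3·(+1)^1 = -1.
v=2: v_2(a)=-6, v_2(b)=-10; units ≡ 1, 7 (mod 8); ε·ε+αω+βω = 0·1+-6·0+-10·0 ≡ 0  ⇒  (a,b)_2 = +1.
v=19: a=19^0·(≡17), b=19^1·(≡12) mod 19; (17|19)=+1, (12|19)=-1; (−1)^{0·1·9}·(+1)^1·(-1)^0 = +1.
v=13: a=13^4·(≡8), b=13^4·(≡1) mod 13; (8|13)=-1, (1|13)=+1; (−1)^{4·4·6}·(-1)^4·(+1)^4 = +1.
v=∞: -103615 < 0 and -37145 < 0  ⇒  (a,b)_∞ = -1.
v=53: a=53^1·(≡52), b=53^4·(≡30) mod 53; (52|53)=+1, (30|53)=-1; (−1)^{1·4·26}·(+1)^4·(-1)^1 = -1.
v=11: a=11^-2·(≡3), b=11^-2·(≡8) mod 11; (3|11)=+1, (8|11)=-1; (−1)^{-2·-2·5}·(+1)^-2·(-1)^-2 = +1.
v=17: a=17^1·(≡8), b=17^3·(≡13) mod 17; (8|17)=+1, (13|17)=+1; (−1)^{1·3·8}·(+1)^3·(+1)^1 = +1.
|Ram(-103615, -37145)| = 4, even; anisotropic at {5, 23, 53, ∞}.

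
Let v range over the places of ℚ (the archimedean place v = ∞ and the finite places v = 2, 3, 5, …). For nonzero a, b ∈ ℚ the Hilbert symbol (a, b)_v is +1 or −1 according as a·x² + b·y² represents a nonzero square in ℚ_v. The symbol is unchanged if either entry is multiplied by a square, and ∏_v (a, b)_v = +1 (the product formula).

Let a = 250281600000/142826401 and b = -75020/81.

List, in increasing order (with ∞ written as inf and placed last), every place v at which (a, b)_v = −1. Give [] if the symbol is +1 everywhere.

[5, 31]

Mod squares: a ≡ 465, b ≡ -155. Check v ∈ {∞, 2, 3, 5, 11, 17, 19, 29, 31, 37}.
v=31: a=31^1·(≡22), b=31^1·(≡26) mod 31; (22|31)=-1, (26|31)=-1; (−1)^{1·1·15}·(-1)^1·(-1)^1 = -1.
v=37: a=37^-2·(≡25), b=37^0·(≡34) mod 37; (25|37)=+1, (34|37)=+1; (−1)^{-2·0·18}·(+1)^0·(+1)^-2 = +1.
v=11: a=11^0·(≡1), b=11^2·(≡10) mod 11; (1|11)=+1, (10|11)=-1; (−1)^{0·2·5}·(+1)^2·(-1)^0 = +1.
v=2: v_2(a)=10, v_2(b)=2; units ≡ 1, 5 (mod 8); ε·ε+αω+βω = 0·0+10·1+2·0 ≡ 0  ⇒  (a,b)_2 = +1.
v=5: a=5^5·(≡2), b=5^1·(≡1) mod 5; (2|5)=-1, (1|5)=+1; (−1)^{5·1·2}·(-1)^1·(+1)^5 = -1.
v=19: a=19^-2·(≡7), b=19^0·(≡6) mod 19; (7|19)=+1, (6|19)=+1; (−1)^{-2·0·9}·(+1)^0·(+1)^-2 = +1.
v=∞: 465 > 0 and -155 < 0  ⇒  (a,b)_∞ = +1.
v=3: a=3^1·(≡2), b=3^-4·(≡1) mod 3; (2|3)=-1, (1|3)=+1; (−1)^{1·-4·1}·(-1)^-4·(+1)^1 = +1.
v=29: a=29^2·(≡16), b=29^0·(≡14) mod 29; (16|29)=+1, (14|29)=-1; (−1)^{2·0·14}·(+1)^0·(-1)^2 = +1.
v=17: a=17^-2·(≡7), b=17^0·(≡4) mod 17; (7|17)=-1, (4|17)=+1; (−1)^{-2·0·8}·(-1)^0·(+1)^-2 = +1.
|Ram(465, -155)| = 2, even; anisotropic at {5, 31}.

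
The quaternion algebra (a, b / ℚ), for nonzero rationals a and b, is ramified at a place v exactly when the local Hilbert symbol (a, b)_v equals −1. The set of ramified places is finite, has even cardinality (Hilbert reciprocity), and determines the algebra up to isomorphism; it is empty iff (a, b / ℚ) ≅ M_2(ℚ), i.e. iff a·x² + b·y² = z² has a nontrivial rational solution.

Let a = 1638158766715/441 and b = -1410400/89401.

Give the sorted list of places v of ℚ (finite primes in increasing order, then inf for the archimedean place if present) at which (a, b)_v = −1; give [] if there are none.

(a, b) ≡ (6740035, -3526) mod (ℚ^×)²; places V = {2, 3, 5, 7, 13, 17, 23, 29, 41, 43, 47, ∞}.
(a,b)_∞: sgn(6740035)=+, sgn(-3526)=−, so +1.
(a,b)_41: α=0, u≡16; β=1, v≡39 (mod 41); (16|41)=+1, (39|41)=+1; sign (−1)^0·+1^1·+1^0 = +1.
(a,b)_5: α=1, u≡3; β=2, v≡4 (mod 5); (3|5)=-1, (4|5)=+1; sign (−1)^0·-1^2·+1^1 = +1.
(a,b)_3: α=-2, u≡1; β=0, v≡2 (mod 3); (1|3)=+1, (2|3)=-1; sign (−1)^0·+1^0·-1^-2 = +1.
(a,b)_43: α=1, u≡4; β=1, v≡13 (mod 43); (4|43)=+1, (13|43)=+1; sign (−1)^1·+1^1·+1^1 = -1.
(a,b)_23: α=1, u≡4; β=-2, v≡18 (mod 23); (4|23)=+1, (18|23)=+1; sign (−1)^0·+1^-2·+1^1 = +1.
(a,b)_17: α=2, u≡14; β=0, v≡6 (mod 17); (14|17)=-1, (6|17)=-1; sign (−1)^0·-1^0·-1^2 = +1.
(a,b)_7: α=-2, u≡1; β=0, v≡4 (mod 7); (1|7)=+1, (4|7)=+1; sign (−1)^0·+1^0·+1^-2 = +1.
(a,b)_2: α=0, β=5; u≡3, v≡5 (mod 8); ε(u)ε(v)=1·0, αω(v)=0·1, βω(u)=5·1; sum ≡ 1  ⇒  -1.
(a,b)_47: α=1, u≡21; β=0, v≡10 (mod 47); (21|47)=+1, (10|47)=-1; sign (−1)^0·+1^0·-1^1 = -1.
(a,b)_13: α=0, u≡10; β=-2, v≡1 (mod 13); (10|13)=+1, (1|13)=+1; sign (−1)^0·+1^-2·+1^0 = +1.
(a,b)_29: α=3, u≡13; β=0, v≡12 (mod 29); (13|29)=+1, (12|29)=-1; sign (−1)^0·+1^0·-1^3 = -1.
Ram(6740035, -3526) = {2, 29, 43, 47}; no ℚ_2-point on the conic.

[2, 29, 43, 47]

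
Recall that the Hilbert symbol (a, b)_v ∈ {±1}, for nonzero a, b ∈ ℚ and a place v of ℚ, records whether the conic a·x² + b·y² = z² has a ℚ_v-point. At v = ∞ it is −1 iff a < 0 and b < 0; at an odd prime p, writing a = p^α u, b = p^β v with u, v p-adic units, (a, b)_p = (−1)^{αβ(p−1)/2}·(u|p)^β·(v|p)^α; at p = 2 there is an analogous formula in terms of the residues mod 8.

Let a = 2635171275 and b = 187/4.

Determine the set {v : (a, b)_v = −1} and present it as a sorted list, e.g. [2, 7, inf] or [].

(a, b) ≡ (871131, 187) mod (ℚ^×)²; places V = {2, 3, 5, 11, 17, 19, 29, 31, ∞}.
(a,b)_∞: sgn(871131)=+, sgn(187)=+, so +1.
(a,b)_3: α=1, u≡1; β=0, v≡1 (mod 3); (1|3)=+1, (1|3)=+1; sign (−1)^0·+1^0·+1^1 = +1.
(a,b)_2: α=0, β=-2; u≡3, v≡3 (mod 8); ε(u)ε(v)=1·1, αω(v)=0·1, βω(u)=-2·1; sum ≡ 1  ⇒  -1.
(a,b)_29: α=1, u≡13; β=0, v≡25 (mod 29); (13|29)=+1, (25|29)=+1; sign (−1)^0·+1^0·+1^1 = +1.
(a,b)_11: α=2, u≡2; β=1, v≡7 (mod 11); (2|11)=-1, (7|11)=-1; sign (−1)^0·-1^1·-1^2 = -1.
(a,b)_31: α=1, u≡22; β=0, v≡8 (mod 31); (22|31)=-1, (8|31)=+1; sign (−1)^0·-1^0·+1^1 = +1.
(a,b)_17: α=1, u≡12; β=1, v≡7 (mod 17); (12|17)=-1, (7|17)=-1; sign (−1)^0·-1^1·-1^1 = +1.
(a,b)_5: α=2, u≡1; β=0, v≡3 (mod 5); (1|5)=+1, (3|5)=-1; sign (−1)^0·+1^0·-1^2 = +1.
(a,b)_19: α=1, u≡8; β=0, v≡4 (mod 19); (8|19)=-1, (4|19)=+1; sign (−1)^0·-1^0·+1^1 = +1.
|Ram(871131, 187)| = 2, even; anisotropic at {2, 11}.

[2, 11]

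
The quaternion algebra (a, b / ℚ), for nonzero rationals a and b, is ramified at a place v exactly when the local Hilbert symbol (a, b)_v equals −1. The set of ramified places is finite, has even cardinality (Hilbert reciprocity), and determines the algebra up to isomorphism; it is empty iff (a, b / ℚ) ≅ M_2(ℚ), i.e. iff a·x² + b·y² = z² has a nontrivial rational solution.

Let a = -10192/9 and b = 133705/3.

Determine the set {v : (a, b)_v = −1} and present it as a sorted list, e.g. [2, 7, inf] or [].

[2, 3, 5, 13]

Mod squares: a ≡ -13, b ≡ 3315. Check v ∈ {∞, 2, 3, 5, 7, 11, 13, 17}.
v=11: a=11^0·(≡3), b=11^2·(≡9) mod 11; (3|11)=+1, (9|11)=+1; (−1)^{0·2·5}·(+1)^2·(+1)^0 = +1.
v=∞: -13 < 0 and 3315 > 0  ⇒  (a,b)_∞ = +1.
v=13: a=13^1·(≡1), b=13^1·(≡5) mod 13; (1|13)=+1, (5|13)=-1; (−1)^{1·1·6}·(+1)^1·(-1)^1 = -1.
v=7: a=7^2·(≡1), b=7^0·(≡4) mod 7; (1|7)=+1, (4|7)=+1; (−1)^{2·0·3}·(+1)^0·(+1)^2 = +1.
v=17: a=17^0·(≡16), b=17^1·(≡15) mod 17; (16|17)=+1, (15|17)=+1; (−1)^{0·1·8}·(+1)^1·(+1)^0 = +1.
v=2: v_2(a)=4, v_2(b)=0; units ≡ 3, 3 (mod 8); ε·ε+αω+βω = 1·1+4·1+0·1 ≡ 1  ⇒  (a,b)_2 = -1.
v=3: a=3^-2·(≡2), b=3^-1·(≡1) mod 3; (2|3)=-1, (1|3)=+1; (−1)^{-2·-1·1}·(-1)^-1·(+1)^-2 = -1.
v=5: a=5^0·(≡2), b=5^1·(≡2) mod 5; (2|5)=-1, (2|5)=-1; (−1)^{0·1·2}·(-1)^1·(-1)^0 = -1.
Ram(-13, 3315) = {2, 3, 5, 13}; no ℚ_2-point on the conic.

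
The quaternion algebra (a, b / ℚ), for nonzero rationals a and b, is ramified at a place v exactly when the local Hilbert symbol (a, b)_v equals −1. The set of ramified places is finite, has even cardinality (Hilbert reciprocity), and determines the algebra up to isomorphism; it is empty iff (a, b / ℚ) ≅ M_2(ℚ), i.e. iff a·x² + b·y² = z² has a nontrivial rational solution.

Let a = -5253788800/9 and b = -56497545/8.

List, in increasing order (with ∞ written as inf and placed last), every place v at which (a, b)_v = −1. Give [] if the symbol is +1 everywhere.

[2, 5, 13, 17, 23, inf]

Mod squares: a ≡ -11362, b ≡ -74290. Check v ∈ {∞, 2, 3, 5, 13, 17, 19, 23}.
v=5: a=5^2·(≡2), b=5^1·(≡2) mod 5; (2|5)=-1, (2|5)=-1; (−1)^{2·1·2}·(-1)^1·(-1)^2 = -1.
v=2: v_2(a)=7, v_2(b)=-3; units ≡ 7, 7 (mod 8); ε·ε+αω+βω = 1·1+7·0+-3·0 ≡ 1  ⇒  (a,b)_2 = -1.
v=13: a=13^1·(≡12), b=13^2·(≡2) mod 13; (12|13)=+1, (2|13)=-1; (−1)^{1·2·6}·(+1)^2·(-1)^1 = -1.
v=23: a=23^1·(≡3), b=23^1·(≡1) mod 23; (3|23)=+1, (1|23)=+1; (−1)^{1·1·11}·(+1)^1·(+1)^1 = -1.
v=17: a=17^2·(≡10), b=17^1·(≡8) mod 17; (10|17)=-1, (8|17)=+1; (−1)^{2·1·8}·(-1)^1·(+1)^2 = -1.
v=19: a=19^1·(≡3), b=19^1·(≡5) mod 19; (3|19)=-1, (5|19)=+1; (−1)^{1·1·9}·(-1)^1·(+1)^1 = +1.
v=∞: -11362 < 0 and -74290 < 0  ⇒  (a,b)_∞ = -1.
v=3: a=3^-2·(≡2), b=3^2·(≡2) mod 3; (2|3)=-1, (2|3)=-1; (−1)^{-2·2·1}·(-1)^2·(-1)^-2 = +1.
(-11362, -74290 / ℚ) ramifies at {2, 5, 13, 17, 23, ∞}: a division algebra.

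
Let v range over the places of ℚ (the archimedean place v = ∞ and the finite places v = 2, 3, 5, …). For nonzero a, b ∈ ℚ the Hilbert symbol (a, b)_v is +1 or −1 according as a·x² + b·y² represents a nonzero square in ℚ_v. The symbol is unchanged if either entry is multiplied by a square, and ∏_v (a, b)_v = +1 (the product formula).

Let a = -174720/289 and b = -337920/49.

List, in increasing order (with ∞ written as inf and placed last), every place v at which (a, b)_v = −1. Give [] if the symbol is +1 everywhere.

[2, 7, 13, inf]

Mod squares: a ≡ -2730, b ≡ -330. Check v ∈ {∞, 2, 3, 5, 7, 11, 13, 17}.
v=11: a=11^0·(≡5), b=11^1·(≡5) mod 11; (5|11)=+1, (5|11)=+1; (−1)^{0·1·5}·(+1)^1·(+1)^0 = +1.
v=7: a=7^1·(≡1), b=7^-2·(≡5) mod 7; (1|7)=+1, (5|7)=-1; (−1)^{1·-2·3}·(+1)^-2·(-1)^1 = -1.
v=2: v_2(a)=7, v_2(b)=11; units ≡ 3, 3 (mod 8); ε·ε+αω+βω = 1·1+7·1+11·1 ≡ 1  ⇒  (a,b)_2 = -1.
v=13: a=13^1·(≡5), b=13^0·(≡8) mod 13; (5|13)=-1, (8|13)=-1; (−1)^{1·0·6}·(-1)^0·(-1)^1 = -1.
v=3: a=3^1·(≡2), b=3^1·(≡1) mod 3; (2|3)=-1, (1|3)=+1; (−1)^{1·1·1}·(-1)^1·(+1)^1 = +1.
v=5: a=5^1·(≡4), b=5^1·(≡4) mod 5; (4|5)=+1, (4|5)=+1; (−1)^{1·1·2}·(+1)^1·(+1)^1 = +1.
v=17: a=17^-2·(≡6), b=17^0·(≡14) mod 17; (6|17)=-1, (14|17)=-1; (−1)^{-2·0·8}·(-1)^0·(-1)^-2 = +1.
v=∞: -2730 < 0 and -330 < 0  ⇒  (a,b)_∞ = -1.
Ram(-2730, -330) = {2, 7, 13, ∞}; no ℚ_2-point on the conic.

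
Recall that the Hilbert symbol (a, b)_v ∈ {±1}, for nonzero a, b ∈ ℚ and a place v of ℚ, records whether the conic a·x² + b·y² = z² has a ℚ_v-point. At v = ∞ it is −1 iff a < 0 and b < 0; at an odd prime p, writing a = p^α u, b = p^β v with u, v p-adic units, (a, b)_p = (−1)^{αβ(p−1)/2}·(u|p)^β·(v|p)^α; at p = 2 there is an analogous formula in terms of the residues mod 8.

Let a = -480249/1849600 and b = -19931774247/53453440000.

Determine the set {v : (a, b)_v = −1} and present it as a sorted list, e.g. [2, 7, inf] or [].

Mod squares: a ≡ -1, b ≡ -7. Check v ∈ {∞, 2, 3, 5, 7, 11, 17}.
v=∞: -1 < 0 and -7 < 0  ⇒  (a,b)_∞ = -1.
v=7: a=7^2·(≡5), b=7^5·(≡6) mod 7; (5|7)=-1, (6|7)=-1; (−1)^{2·5·3}·(-1)^5·(-1)^2 = -1.
v=17: a=17^-2·(≡15), b=17^-4·(≡6) mod 17; (15|17)=+1, (6|17)=-1; (−1)^{-2·-4·8}·(+1)^-4·(-1)^-2 = +1.
v=2: v_2(a)=-8, v_2(b)=-10; units ≡ 7, 1 (mod 8); ε·ε+αω+βω = 1·0+-8·0+-10·0 ≡ 0  ⇒  (a,b)_2 = +1.
v=3: a=3^4·(≡2), b=3^4·(≡2) mod 3; (2|3)=-1, (2|3)=-1; (−1)^{4·4·1}·(-1)^4·(-1)^4 = +1.
v=5: a=5^-2·(≡4), b=5^-4·(≡2) mod 5; (4|5)=+1, (2|5)=-1; (−1)^{-2·-4·2}·(+1)^-4·(-1)^-2 = +1.
v=11: a=11^2·(≡7), b=11^4·(≡1) mod 11; (7|11)=-1, (1|11)=+1; (−1)^{2·4·5}·(-1)^4·(+1)^2 = +1.
|Ram(-1, -7)| = 2, even; anisotropic at {7, ∞}.

[7, inf]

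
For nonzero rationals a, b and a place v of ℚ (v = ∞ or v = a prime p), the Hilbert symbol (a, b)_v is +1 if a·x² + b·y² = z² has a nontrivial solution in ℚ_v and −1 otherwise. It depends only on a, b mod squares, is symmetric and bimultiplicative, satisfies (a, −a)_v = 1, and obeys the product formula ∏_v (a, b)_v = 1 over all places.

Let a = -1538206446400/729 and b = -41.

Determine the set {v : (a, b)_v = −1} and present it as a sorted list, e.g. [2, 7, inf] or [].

[2, 13, 29, inf]

(a, b) ≡ (-571909, -41) mod (ℚ^×)²; places V = {2, 3, 5, 13, 29, 37, 41, ∞}.
(a,b)_2: α=6, β=0; u≡3, v≡7 (mod 8); ε(u)ε(v)=1·1, αω(v)=6·0, βω(u)=0·1; sum ≡ 1  ⇒  -1.
(a,b)_29: α=1, u≡23; β=0, v≡17 (mod 29); (23|29)=+1, (17|29)=-1; sign (−1)^0·+1^0·-1^1 = -1.
(a,b)_37: α=1, u≡10; β=0, v≡33 (mod 37); (10|37)=+1, (33|37)=+1; sign (−1)^0·+1^0·+1^1 = +1.
(a,b)_13: α=1, u≡9; β=0, v≡11 (mod 13); (9|13)=+1, (11|13)=-1; sign (−1)^0·+1^0·-1^1 = -1.
(a,b)_5: α=2, u≡1; β=0, v≡4 (mod 5); (1|5)=+1, (4|5)=+1; sign (−1)^0·+1^0·+1^2 = +1.
(a,b)_3: α=-6, u≡2; β=0, v≡1 (mod 3); (2|3)=-1, (1|3)=+1; sign (−1)^0·-1^0·+1^-6 = +1.
(a,b)_41: α=3, u≡1; β=1, v≡40 (mod 41); (1|41)=+1, (40|41)=+1; sign (−1)^0·+1^1·+1^3 = +1.
(a,b)_∞: sgn(-571909)=−, sgn(-41)=−, so -1.
Ram(-571909, -41) = {2, 13, 29, ∞}; no ℚ_2-point on the conic.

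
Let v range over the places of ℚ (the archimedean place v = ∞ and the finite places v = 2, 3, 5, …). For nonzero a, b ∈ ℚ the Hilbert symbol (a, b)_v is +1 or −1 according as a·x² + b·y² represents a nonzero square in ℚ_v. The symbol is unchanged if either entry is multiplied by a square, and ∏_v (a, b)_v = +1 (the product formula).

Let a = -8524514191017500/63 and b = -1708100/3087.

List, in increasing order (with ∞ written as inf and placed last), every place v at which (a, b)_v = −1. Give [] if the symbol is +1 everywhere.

[7, 13, 29, inf]

(a, b) ≡ (-81809, -119567) mod (ℚ^×)²; places V = {2, 3, 5, 7, 13, 19, 29, 31, ∞}.
(a,b)_19: α=2, u≡1; β=1, v≡3 (mod 19); (1|19)=+1, (3|19)=-1; sign (−1)^0·+1^1·-1^2 = +1.
(a,b)_2: α=2, β=2; u≡7, v≡1 (mod 8); ε(u)ε(v)=1·0, αω(v)=2·0, βω(u)=2·0; sum ≡ 0  ⇒  +1.
(a,b)_7: α=-1, u≡5; β=-3, v≡6 (mod 7); (5|7)=-1, (6|7)=-1; sign (−1)^1·-1^-3·-1^-1 = -1.
(a,b)_∞: sgn(-81809)=−, sgn(-119567)=−, so -1.
(a,b)_31: α=3, u≡29; β=1, v≡1 (mod 31); (29|31)=-1, (1|31)=+1; sign (−1)^1·-1^1·+1^3 = +1.
(a,b)_13: α=1, u≡4; β=0, v≡8 (mod 13); (4|13)=+1, (8|13)=-1; sign (−1)^0·+1^0·-1^1 = -1.
(a,b)_29: α=3, u≡19; β=1, v≡20 (mod 29); (19|29)=-1, (20|29)=+1; sign (−1)^0·-1^1·+1^3 = -1.
(a,b)_3: α=-2, u≡1; β=-2, v≡1 (mod 3); (1|3)=+1, (1|3)=+1; sign (−1)^0·+1^-2·+1^-2 = +1.
(a,b)_5: α=4, u≡4; β=2, v≡3 (mod 5); (4|5)=+1, (3|5)=-1; sign (−1)^0·+1^2·-1^4 = +1.
Ram(-81809, -119567) = {7, 13, 29, ∞}; no ℚ_7-point on the conic.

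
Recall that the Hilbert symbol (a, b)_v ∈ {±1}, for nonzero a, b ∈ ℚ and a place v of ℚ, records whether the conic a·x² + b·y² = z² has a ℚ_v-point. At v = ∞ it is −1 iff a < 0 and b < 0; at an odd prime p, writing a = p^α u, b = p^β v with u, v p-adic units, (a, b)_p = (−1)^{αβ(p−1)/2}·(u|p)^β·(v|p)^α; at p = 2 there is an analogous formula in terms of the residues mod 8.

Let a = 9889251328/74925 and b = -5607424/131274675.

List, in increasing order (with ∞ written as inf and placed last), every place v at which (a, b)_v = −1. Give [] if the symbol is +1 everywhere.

Mod squares: a ≡ 15466, b ≡ -3. Check v ∈ {∞, 2, 3, 5, 7, 11, 19, 37}.
v=11: a=11^1·(≡5), b=11^0·(≡6) mod 11; (5|11)=+1, (6|11)=-1; (−1)^{1·0·5}·(+1)^0·(-1)^1 = -1.
v=7: a=7^0·(≡3), b=7^-4·(≡2) mod 7; (3|7)=-1, (2|7)=+1; (−1)^{0·-4·3}·(-1)^-4·(+1)^0 = +1.
v=∞: 15466 > 0 and -3 < 0  ⇒  (a,b)_∞ = +1.
v=19: a=19^3·(≡9), b=19^0·(≡1) mod 19; (9|19)=+1, (1|19)=+1; (−1)^{3·0·9}·(+1)^0·(+1)^3 = +1.
v=3: a=3^-4·(≡1), b=3^-7·(≡2) mod 3; (1|3)=+1, (2|3)=-1; (−1)^{-4·-7·1}·(+1)^-7·(-1)^-4 = +1.
v=5: a=5^-2·(≡4), b=5^-2·(≡3) mod 5; (4|5)=+1, (3|5)=-1; (−1)^{-2·-2·2}·(+1)^-2·(-1)^-2 = +1.
v=2: v_2(a)=17, v_2(b)=12; units ≡ 5, 5 (mod 8); ε·ε+αω+βω = 0·0+17·1+12·1 ≡ 1  ⇒  (a,b)_2 = -1.
v=37: a=37^-1·(≡4), b=37^2·(≡28) mod 37; (4|37)=+1, (28|37)=+1; (−1)^{-1·2·18}·(+1)^2·(+1)^-1 = +1.
Ram(15466, -3) = {2, 11}; no ℚ_2-point on the conic.

[2, 11]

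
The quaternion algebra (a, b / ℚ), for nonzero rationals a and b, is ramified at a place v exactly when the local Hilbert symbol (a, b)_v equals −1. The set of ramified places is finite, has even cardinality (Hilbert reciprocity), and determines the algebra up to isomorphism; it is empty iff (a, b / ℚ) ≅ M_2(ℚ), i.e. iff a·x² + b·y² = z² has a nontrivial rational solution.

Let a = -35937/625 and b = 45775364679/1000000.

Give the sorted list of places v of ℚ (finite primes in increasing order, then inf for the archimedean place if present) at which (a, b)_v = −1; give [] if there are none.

Mod squares: a ≡ -33, b ≡ 319. Check v ∈ {∞, 2, 3, 5, 11, 29}.
v=3: a=3^3·(≡1), b=3^4·(≡1) mod 3; (1|3)=+1, (1|3)=+1; (−1)^{3·4·1}·(+1)^4·(+1)^3 = +1.
v=∞: -33 < 0 and 319 > 0  ⇒  (a,b)_∞ = +1.
v=2: v_2(a)=0, v_2(b)=-6; units ≡ 7, 7 (mod 8); ε·ε+αω+βω = 1·1+0·0+-6·0 ≡ 1  ⇒  (a,b)_2 = -1.
v=11: a=11^3·(≡8), b=11^7·(≡6) mod 11; (8|11)=-1, (6|11)=-1; (−1)^{3·7·5}·(-1)^7·(-1)^3 = -1.
v=29: a=29^0·(≡25), b=29^1·(≡2) mod 29; (25|29)=+1, (2|29)=-1; (−1)^{0·1·14}·(+1)^1·(-1)^0 = +1.
v=5: a=5^-4·(≡3), b=5^-6·(≡1) mod 5; (3|5)=-1, (1|5)=+1; (−1)^{-4·-6·2}·(-1)^-6·(+1)^-4 = +1.
(-33, 319 / ℚ) ramifies at {2, 11}: a division algebra.

[2, 11]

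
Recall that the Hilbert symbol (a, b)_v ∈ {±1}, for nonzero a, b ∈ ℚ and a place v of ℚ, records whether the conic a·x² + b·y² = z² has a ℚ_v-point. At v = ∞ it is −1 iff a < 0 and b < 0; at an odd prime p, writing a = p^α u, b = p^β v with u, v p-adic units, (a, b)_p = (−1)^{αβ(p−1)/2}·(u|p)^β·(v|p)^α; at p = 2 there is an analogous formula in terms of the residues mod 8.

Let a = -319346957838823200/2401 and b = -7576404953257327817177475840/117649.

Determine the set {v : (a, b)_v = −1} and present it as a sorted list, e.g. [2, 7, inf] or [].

[2, 5, 23, inf]

Mod squares: a ≡ -6578, b ≡ -64515. Check v ∈ {∞, 2, 3, 5, 7, 11, 13, 17, 23}.
v=13: a=13^1·(≡1), b=13^0·(≡3) mod 13; (1|13)=+1, (3|13)=+1; (−1)^{1·0·6}·(+1)^0·(+1)^1 = +1.
v=11: a=11^3·(≡8), b=11^5·(≡5) mod 11; (8|11)=-1, (5|11)=+1; (−1)^{3·5·5}·(-1)^5·(+1)^3 = +1.
v=7: a=7^-4·(≡1), b=7^-6·(≡4) mod 7; (1|7)=+1, (4|7)=+1; (−1)^{-4·-6·3}·(+1)^-6·(+1)^-4 = +1.
v=23: a=23^3·(≡12), b=23^5·(≡12) mod 23; (12|23)=+1, (12|23)=+1; (−1)^{3·5·11}·(+1)^5·(+1)^3 = -1.
v=5: a=5^2·(≡2), b=5^1·(≡3) mod 5; (2|5)=-1, (3|5)=-1; (−1)^{2·1·2}·(-1)^1·(-1)^2 = -1.
v=17: a=17^2·(≡8), b=17^3·(≡4) mod 17; (8|17)=+1, (4|17)=+1; (−1)^{2·3·8}·(+1)^3·(+1)^2 = +1.
v=2: v_2(a)=5, v_2(b)=8; units ≡ 7, 5 (mod 8); ε·ε+αω+βω = 1·0+5·1+8·0 ≡ 1  ⇒  (a,b)_2 = -1.
v=∞: -6578 < 0 and -64515 < 0  ⇒  (a,b)_∞ = -1.
v=3: a=3^8·(≡1), b=3^19·(≡2) mod 3; (1|3)=+1, (2|3)=-1; (−1)^{8·19·1}·(+1)^19·(-1)^8 = +1.
(-6578, -64515 / ℚ) ramifies at {2, 5, 23, ∞}: a division algebra.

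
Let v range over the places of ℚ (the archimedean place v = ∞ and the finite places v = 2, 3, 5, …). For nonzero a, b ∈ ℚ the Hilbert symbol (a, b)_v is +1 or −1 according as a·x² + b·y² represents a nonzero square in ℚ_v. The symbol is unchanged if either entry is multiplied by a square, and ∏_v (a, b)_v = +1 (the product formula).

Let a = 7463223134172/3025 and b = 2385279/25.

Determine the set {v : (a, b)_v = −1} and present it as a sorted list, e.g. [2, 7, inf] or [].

[2, 13, 19, 29]

Mod squares: a ≡ 247, b ≡ 265031. Check v ∈ {∞, 2, 3, 5, 11, 13, 19, 29, 37}.
v=∞: 247 > 0 and 265031 > 0  ⇒  (a,b)_∞ = +1.
v=29: a=29^2·(≡19), b=29^1·(≡20) mod 29; (19|29)=-1, (20|29)=+1; (−1)^{2·1·14}·(-1)^1·(+1)^2 = -1.
v=37: a=37^2·(≡26), b=37^1·(≡2) mod 37; (26|37)=+1, (2|37)=-1; (−1)^{2·1·18}·(+1)^1·(-1)^2 = +1.
v=3: a=3^8·(≡1), b=3^2·(≡2) mod 3; (1|3)=+1, (2|3)=-1; (−1)^{8·2·1}·(+1)^2·(-1)^8 = +1.
v=11: a=11^-2·(≡1), b=11^0·(≡2) mod 11; (1|11)=+1, (2|11)=-1; (−1)^{-2·0·5}·(+1)^0·(-1)^-2 = +1.
v=13: a=13^1·(≡6), b=13^1·(≡12) mod 13; (6|13)=-1, (12|13)=+1; (−1)^{1·1·6}·(-1)^1·(+1)^1 = -1.
v=2: v_2(a)=2, v_2(b)=0; units ≡ 7, 7 (mod 8); ε·ε+αω+βω = 1·1+2·0+0·0 ≡ 1  ⇒  (a,b)_2 = -1.
v=5: a=5^-2·(≡2), b=5^-2·(≡4) mod 5; (2|5)=-1, (4|5)=+1; (−1)^{-2·-2·2}·(-1)^-2·(+1)^-2 = +1.
v=19: a=19^1·(≡10), b=19^1·(≡14) mod 19; (10|19)=-1, (14|19)=-1; (−1)^{1·1·9}·(-1)^1·(-1)^1 = -1.
(247, 265031 / ℚ) ramifies at {2, 13, 19, 29}: a division algebra.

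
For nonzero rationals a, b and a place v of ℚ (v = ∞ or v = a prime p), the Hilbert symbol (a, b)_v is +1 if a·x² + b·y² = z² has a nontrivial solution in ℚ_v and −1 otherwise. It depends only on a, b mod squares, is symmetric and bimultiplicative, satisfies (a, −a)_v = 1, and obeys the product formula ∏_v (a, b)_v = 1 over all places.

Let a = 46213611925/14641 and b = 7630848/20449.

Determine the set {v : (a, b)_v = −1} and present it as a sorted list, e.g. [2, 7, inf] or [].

Mod squares: a ≡ 20677, b ≡ 23. Check v ∈ {∞, 2, 3, 5, 11, 13, 23, 29, 31}.
v=5: a=5^2·(≡2), b=5^0·(≡2) mod 5; (2|5)=-1, (2|5)=-1; (−1)^{2·0·2}·(-1)^0·(-1)^2 = +1.
v=∞: 20677 > 0 and 23 > 0  ⇒  (a,b)_∞ = +1.
v=11: a=11^-4·(≡8), b=11^-2·(≡4) mod 11; (8|11)=-1, (4|11)=+1; (−1)^{-4·-2·5}·(-1)^-2·(+1)^-4 = +1.
v=23: a=23^3·(≡6), b=23^1·(≡12) mod 23; (6|23)=+1, (12|23)=+1; (−1)^{3·1·11}·(+1)^1·(+1)^3 = -1.
v=3: a=3^0·(≡1), b=3^4·(≡2) mod 3; (1|3)=+1, (2|3)=-1; (−1)^{0·4·1}·(+1)^4·(-1)^0 = +1.
v=31: a=31^1·(≡1), b=31^0·(≡13) mod 31; (1|31)=+1, (13|31)=-1; (−1)^{1·0·15}·(+1)^0·(-1)^1 = -1.
v=13: a=13^2·(≡5), b=13^-2·(≡1) mod 13; (5|13)=-1, (1|13)=+1; (−1)^{2·-2·6}·(-1)^-2·(+1)^2 = +1.
v=29: a=29^1·(≡14), b=29^0·(≡5) mod 29; (14|29)=-1, (5|29)=+1; (−1)^{1·0·14}·(-1)^0·(+1)^1 = +1.
v=2: v_2(a)=0, v_2(b)=12; units ≡ 5, 7 (mod 8); ε·ε+αω+βω = 0·1+0·0+12·1 ≡ 0  ⇒  (a,b)_2 = +1.
(20677, 23 / ℚ) ramifies at {23, 31}: a division algebra.

[23, 31]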